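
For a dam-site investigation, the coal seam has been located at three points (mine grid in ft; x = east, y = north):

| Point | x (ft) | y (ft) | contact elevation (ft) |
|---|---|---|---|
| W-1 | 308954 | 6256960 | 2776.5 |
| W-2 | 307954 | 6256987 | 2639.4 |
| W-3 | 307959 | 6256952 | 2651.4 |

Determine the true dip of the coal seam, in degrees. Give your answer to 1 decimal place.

Let the plane be z = a·x + b·y + c.
W-2−W-1: −1000a + 27b = −137.1;  W-3−W-1: −995a − 8b = −125.1.
Solving gives a = 0.12834, b = −0.32452.
Gradient magnitude |∇z| = √(a² + b²) = √(0.01647 + 0.10532) = 0.34898.
True dip = arctan(0.34898) = 19.2°, dipping toward NNW (azimuth ≈ 338°).

19.2°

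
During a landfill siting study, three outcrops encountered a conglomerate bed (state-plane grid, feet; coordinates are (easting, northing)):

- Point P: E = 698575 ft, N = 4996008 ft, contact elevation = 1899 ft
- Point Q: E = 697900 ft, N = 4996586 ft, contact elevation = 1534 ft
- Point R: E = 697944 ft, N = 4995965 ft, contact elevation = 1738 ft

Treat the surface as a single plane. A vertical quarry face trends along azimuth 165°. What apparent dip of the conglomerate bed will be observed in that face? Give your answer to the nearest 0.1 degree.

Let the plane be z = a·E + b·N + c.
Point Q−Point P: −675a + 578b = −365;  Point R−Point P: −631a − 43b = −161.
Solving gives a = 0.27620, b = −0.30893.
Unit vector along 165° is (sin 165°, cos 165°) = (0.2588, -0.9659).
Slope in that direction = a·(0.2588) + b·(-0.9659) = 0.36989.
Apparent dip = arctan|0.36989| = 20.3° (true dip is 22.5°, so apparent ≤ true as expected).

20.3°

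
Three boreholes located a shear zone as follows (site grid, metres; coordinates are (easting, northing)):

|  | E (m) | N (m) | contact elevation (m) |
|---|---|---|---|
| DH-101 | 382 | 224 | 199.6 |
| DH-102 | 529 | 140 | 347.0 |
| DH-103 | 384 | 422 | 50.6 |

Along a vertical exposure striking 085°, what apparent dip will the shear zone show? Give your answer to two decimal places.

26.62°

Two edge vectors: DH-101→DH-102 = (147, -84, 147.4), DH-101→DH-103 = (2, 198, -149).
Normal n = (DH-101→DH-102) × (DH-101→DH-103) = (-16669.2, 22197.8, 29274).
So ∂z/∂E = −n_x/n_z = 0.56942 and ∂z/∂N = −n_y/n_z = −0.75828.
Unit vector along 085° is (sin 85°, cos 85°) = (0.9962, 0.0872).
Slope in that direction = a·(0.9962) + b·(0.0872) = 0.50116.
Apparent dip = arctan|0.50116| = 26.62° (true dip is 43.5°, so apparent ≤ true as expected).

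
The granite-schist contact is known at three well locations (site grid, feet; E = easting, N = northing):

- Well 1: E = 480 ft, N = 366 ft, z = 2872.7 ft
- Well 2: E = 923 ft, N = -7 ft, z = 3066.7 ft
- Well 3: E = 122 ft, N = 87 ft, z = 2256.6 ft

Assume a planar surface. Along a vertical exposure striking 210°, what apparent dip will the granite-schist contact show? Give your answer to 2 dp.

Let the plane be z = a·E + b·N + c.
Well 2−Well 1: 443a − 373b = 194;  Well 3−Well 1: −358a − 279b = −616.1.
Solving gives a = 1.10423, b = 0.79135.
Unit vector along 210° is (sin 210°, cos 210°) = (-0.5000, -0.8660).
Slope in that direction = a·(-0.5000) + b·(-0.8660) = −1.23744.
Apparent dip = arctan|1.23744| = 51.06° (true dip is 53.6°, so apparent ≤ true as expected).

51.06°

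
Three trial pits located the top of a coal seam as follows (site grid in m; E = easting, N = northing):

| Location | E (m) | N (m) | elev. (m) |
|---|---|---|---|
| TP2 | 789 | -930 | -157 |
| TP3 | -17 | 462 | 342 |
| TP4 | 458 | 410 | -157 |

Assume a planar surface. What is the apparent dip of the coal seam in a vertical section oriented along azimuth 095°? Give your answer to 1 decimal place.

46.5°

Let the plane be z = a·E + b·N + c.
TP3−TP2: −806a + 1392b = 499;  TP4−TP2: −331a + 1340b = 0.
Solving gives a = −1.07972, b = −0.26671.
Unit vector along 095° is (sin 95°, cos 95°) = (0.9962, -0.0872).
Slope in that direction = a·(0.9962) + b·(-0.0872) = −1.05237.
Apparent dip = arctan|1.05237| = 46.5° (true dip is 48.0°, so apparent ≤ true as expected).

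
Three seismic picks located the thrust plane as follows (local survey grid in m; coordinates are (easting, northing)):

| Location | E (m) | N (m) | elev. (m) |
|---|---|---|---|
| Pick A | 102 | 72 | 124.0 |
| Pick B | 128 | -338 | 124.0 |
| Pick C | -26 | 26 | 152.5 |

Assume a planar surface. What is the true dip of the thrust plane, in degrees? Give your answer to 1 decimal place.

12.3°

Two edge vectors: Pick A→Pick B = (26, -410, 0), Pick A→Pick C = (-128, -46, 28.5).
Normal n = (Pick A→Pick B) × (Pick A→Pick C) = (-11685, -741, -53676).
So ∂z/∂E = −n_x/n_z = −0.21770 and ∂z/∂N = −n_y/n_z = −0.01381.
Gradient magnitude |∇z| = √(a² + b²) = √(0.04739 + 0.00019) = 0.21813.
True dip = arctan(0.21813) = 12.3°, dipping toward E (azimuth ≈ 086°).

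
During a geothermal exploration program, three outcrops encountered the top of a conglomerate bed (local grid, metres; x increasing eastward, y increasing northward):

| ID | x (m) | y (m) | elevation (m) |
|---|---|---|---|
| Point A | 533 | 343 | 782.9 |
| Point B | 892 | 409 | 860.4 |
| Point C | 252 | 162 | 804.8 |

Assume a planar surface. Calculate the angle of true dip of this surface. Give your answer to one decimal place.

Let the plane be z = a·x + b·y + c.
Point B−Point A: 359a + 66b = 77.5;  Point C−Point A: −281a − 181b = 21.9.
Solving gives a = 0.33323, b = −0.63833.
Gradient magnitude |∇z| = √(a² + b²) = √(0.11104 + 0.40747) = 0.72008.
True dip = arctan(0.72008) = 35.8°, dipping toward NNW (azimuth ≈ 332°).

35.8°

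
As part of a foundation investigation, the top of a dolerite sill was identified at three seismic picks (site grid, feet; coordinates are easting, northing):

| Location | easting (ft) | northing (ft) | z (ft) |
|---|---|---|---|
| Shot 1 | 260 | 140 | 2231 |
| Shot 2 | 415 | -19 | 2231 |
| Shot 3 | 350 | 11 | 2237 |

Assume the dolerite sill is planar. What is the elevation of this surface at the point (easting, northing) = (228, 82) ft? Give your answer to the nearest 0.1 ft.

2245.9 ft

Two edge vectors: Shot 1→Shot 2 = (155, -159, 0), Shot 1→Shot 3 = (90, -129, 6).
Normal n = (Shot 1→Shot 2) × (Shot 1→Shot 3) = (-954, -930, -5685).
So ∂z/∂easting = −n_x/n_z = −0.16781 and ∂z/∂northing = −n_y/n_z = −0.16359.
Intercept c from Shot 1: 2231 + 43.63 + 22.90 = 2297.53.
At (228, 82): z = −38.3 − 13.4 + 2297.53 = 2245.9 ft.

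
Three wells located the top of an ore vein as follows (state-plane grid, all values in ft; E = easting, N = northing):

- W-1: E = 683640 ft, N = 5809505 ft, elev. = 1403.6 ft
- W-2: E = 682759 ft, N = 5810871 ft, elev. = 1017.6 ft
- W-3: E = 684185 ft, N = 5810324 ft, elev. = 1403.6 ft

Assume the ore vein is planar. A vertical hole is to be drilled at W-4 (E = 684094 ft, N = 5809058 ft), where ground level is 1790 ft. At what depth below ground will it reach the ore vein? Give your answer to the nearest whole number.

224 ft

Let the plane be z = a·E + b·N + c.
W-2−W-1: −881a + 1366b = −386;  W-3−W-1: 545a + 819b = 0.
Solving gives a = 0.21564261, b = −0.14349844.
Then c = 1403.6 − a·683640 − b·5809505 = 687636.58.
At (684094, 5809058): z_contact = 147519.8 − 833590.7 + 687636.58 = 1565.6 ft.
Depth below ground = 1790 − 1565.6 = 224 ft.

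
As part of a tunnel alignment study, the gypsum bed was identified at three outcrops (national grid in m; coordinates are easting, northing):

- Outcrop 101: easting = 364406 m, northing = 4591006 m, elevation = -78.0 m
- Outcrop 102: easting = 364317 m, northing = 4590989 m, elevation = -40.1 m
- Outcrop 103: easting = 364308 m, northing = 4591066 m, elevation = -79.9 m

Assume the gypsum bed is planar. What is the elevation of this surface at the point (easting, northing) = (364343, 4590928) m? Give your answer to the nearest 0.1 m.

Let the plane be z = a·easting + b·northing + c.
Outcrop 102−Outcrop 101: −89a − 17b = 37.9;  Outcrop 103−Outcrop 101: −98a + 60b = −1.9.
Solving gives a = −0.319968598, b = −0.554282044.
Then c = -78 − a·364406 − b·4591006 = 2661232.67.
At (364343, 4590928): z = −116578.3 − 2544669.0 + 2661232.67 = -14.6 m.

-14.6 m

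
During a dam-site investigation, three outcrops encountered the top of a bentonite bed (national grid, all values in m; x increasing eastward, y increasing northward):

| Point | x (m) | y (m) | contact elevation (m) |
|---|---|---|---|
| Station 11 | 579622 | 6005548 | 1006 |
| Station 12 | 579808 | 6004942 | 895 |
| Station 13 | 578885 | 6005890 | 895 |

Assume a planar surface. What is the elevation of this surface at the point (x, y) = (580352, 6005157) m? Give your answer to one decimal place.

Two edge vectors: Station 11→Station 12 = (186, -606, -111), Station 11→Station 13 = (-737, 342, -111).
Normal n = (Station 11→Station 12) × (Station 11→Station 13) = (105228, 102453, -383010).
So ∂z/∂x = −n_x/n_z = 0.274739563 and ∂z/∂y = −n_y/n_z = 0.267494321.
Intercept c from Station 11: 1006 − 159245.09 − 1606449.99 = −1764689.08.
At (580352, 6005157): z = 159445.7 + 1606345.4 − 1764689.08 = 1102.0 m.

1102.0 m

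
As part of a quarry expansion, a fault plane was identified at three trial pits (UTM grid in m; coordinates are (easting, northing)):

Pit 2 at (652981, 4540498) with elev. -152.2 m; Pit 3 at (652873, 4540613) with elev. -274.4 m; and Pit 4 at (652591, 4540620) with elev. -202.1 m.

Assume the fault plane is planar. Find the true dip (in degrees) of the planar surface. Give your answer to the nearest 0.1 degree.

53.8°

Let the plane be z = a·E + b·N + c.
Pit 3−Pit 2: −108a + 115b = −122.2;  Pit 4−Pit 2: −390a + 122b = −49.9.
Solving gives a = −0.28951, b = −1.33450.
Gradient magnitude |∇z| = √(a² + b²) = √(0.08382 + 1.78088) = 1.36554.
True dip = arctan(1.36554) = 53.8°, dipping toward NNE (azimuth ≈ 012°).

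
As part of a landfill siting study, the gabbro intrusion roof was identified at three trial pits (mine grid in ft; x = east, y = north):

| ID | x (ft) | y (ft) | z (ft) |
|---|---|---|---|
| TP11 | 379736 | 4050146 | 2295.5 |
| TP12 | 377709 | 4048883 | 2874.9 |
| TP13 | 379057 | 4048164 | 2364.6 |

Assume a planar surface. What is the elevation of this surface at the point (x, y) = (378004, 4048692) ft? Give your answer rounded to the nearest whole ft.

2761 ft

Two edge vectors: TP11→TP12 = (-2027, -1263, 579.4), TP11→TP13 = (-679, -1982, 69.1).
Normal n = (TP11→TP12) × (TP11→TP13) = (1061097.5, -253346.9, 3159937).
So ∂z/∂x = −n_x/n_z = −0.33579704 and ∂z/∂y = −n_y/n_z = 0.08017467.
Intercept c from TP11: 2295.5 + 127514.23 − 324719.11 = −194909.39.
At (378004, 4048692): z = −126932.6 + 324602.5 − 194909.39 = 2760.5 ft.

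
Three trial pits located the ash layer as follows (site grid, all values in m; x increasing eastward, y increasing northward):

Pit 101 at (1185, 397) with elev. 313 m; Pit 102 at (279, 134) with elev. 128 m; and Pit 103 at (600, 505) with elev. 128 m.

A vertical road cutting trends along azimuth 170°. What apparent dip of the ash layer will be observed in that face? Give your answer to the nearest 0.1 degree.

Let the plane be z = a·x + b·y + c.
Pit 102−Pit 101: −906a − 263b = −185;  Pit 103−Pit 101: −585a + 108b = −185.
Solving gives a = 0.27268, b = −0.23593.
Unit vector along 170° is (sin 170°, cos 170°) = (0.1736, -0.9848).
Slope in that direction = a·(0.1736) + b·(-0.9848) = 0.27970.
Apparent dip = arctan|0.27970| = 15.6° (true dip is 19.8°, so apparent ≤ true as expected).

15.6°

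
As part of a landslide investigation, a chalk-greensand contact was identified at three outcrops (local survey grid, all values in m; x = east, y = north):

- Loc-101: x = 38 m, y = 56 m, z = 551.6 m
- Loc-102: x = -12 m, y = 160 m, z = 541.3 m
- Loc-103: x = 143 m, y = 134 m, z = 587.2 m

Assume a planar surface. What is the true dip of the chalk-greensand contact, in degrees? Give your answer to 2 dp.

Two edge vectors: Loc-101→Loc-102 = (-50, 104, -10.3), Loc-101→Loc-103 = (105, 78, 35.6).
Normal n = (Loc-101→Loc-102) × (Loc-101→Loc-103) = (4505.8, 698.5, -14820).
So ∂z/∂x = −n_x/n_z = 0.30404 and ∂z/∂y = −n_y/n_z = 0.04713.
Gradient magnitude |∇z| = √(a² + b²) = √(0.09244 + 0.00222) = 0.30767.
True dip = arctan(0.30767) = 17.10°, dipping toward W (azimuth ≈ 261°).

17.10°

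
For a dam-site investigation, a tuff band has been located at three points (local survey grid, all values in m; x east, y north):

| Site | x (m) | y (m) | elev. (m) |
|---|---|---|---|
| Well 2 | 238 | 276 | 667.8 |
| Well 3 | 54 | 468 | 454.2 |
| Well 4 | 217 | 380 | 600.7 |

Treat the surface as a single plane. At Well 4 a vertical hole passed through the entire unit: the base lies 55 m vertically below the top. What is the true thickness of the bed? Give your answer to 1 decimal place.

42.8 m

Let the plane be z = a·x + b·y + c.
Well 3−Well 2: −184a + 192b = −213.6;  Well 4−Well 2: −21a + 104b = −67.1.
Solving gives a = 0.61780, b = −0.52044.
|∇z| = √(a²+b²) = 0.80780, so dip δ = arctan(0.80780) = 38.93°.
True thickness = vertical thickness × cos δ = 55 × cos 38.93° = 42.8 m.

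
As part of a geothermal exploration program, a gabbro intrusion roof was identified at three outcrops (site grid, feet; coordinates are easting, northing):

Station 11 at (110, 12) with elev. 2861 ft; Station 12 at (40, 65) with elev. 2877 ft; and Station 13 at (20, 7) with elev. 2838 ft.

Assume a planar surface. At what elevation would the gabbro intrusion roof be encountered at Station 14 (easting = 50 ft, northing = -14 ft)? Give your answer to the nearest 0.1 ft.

Two edge vectors: Station 11→Station 12 = (-70, 53, 16), Station 11→Station 13 = (-90, -5, -23).
Normal n = (Station 11→Station 12) × (Station 11→Station 13) = (-1139, -3050, 5120).
So ∂z/∂easting = −n_x/n_z = 0.22246 and ∂z/∂northing = −n_y/n_z = 0.59570.
Intercept c from Station 11: 2861 − 24.47 − 7.15 = 2829.38.
At (50, -14): z = 11.1 − 8.3 + 2829.38 = 2832.2 ft.

2832.2 ft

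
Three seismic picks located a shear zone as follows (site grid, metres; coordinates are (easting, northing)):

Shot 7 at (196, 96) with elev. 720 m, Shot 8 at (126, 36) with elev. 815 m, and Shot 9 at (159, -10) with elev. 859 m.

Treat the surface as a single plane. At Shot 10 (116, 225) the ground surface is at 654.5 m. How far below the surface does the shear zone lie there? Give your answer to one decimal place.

Let the plane be z = a·E + b·N + c.
Shot 8−Shot 7: −70a − 60b = 95;  Shot 9−Shot 7: −37a − 106b = 139.
Solving gives a = −0.33269, b = −1.19519.
Then c = 720 − a·196 − b·96 = 899.95.
At (116, 225): z_contact = −38.59 − 268.92 + 899.95 = 592.44 m.
Depth below ground = 654.5 − 592.44 = 62.1 m.

62.1 m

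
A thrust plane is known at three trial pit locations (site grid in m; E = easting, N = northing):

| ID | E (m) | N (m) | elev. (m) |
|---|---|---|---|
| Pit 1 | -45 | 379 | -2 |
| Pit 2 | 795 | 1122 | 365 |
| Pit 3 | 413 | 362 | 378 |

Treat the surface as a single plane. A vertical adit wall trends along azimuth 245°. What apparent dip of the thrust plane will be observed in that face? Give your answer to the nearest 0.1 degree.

29.1°

Let the plane be z = a·E + b·N + c.
Pit 2−Pit 1: 840a + 743b = 367;  Pit 3−Pit 1: 458a − 17b = 380.
Solving gives a = 0.81388, b = −0.42618.
Unit vector along 245° is (sin 245°, cos 245°) = (-0.9063, -0.4226).
Slope in that direction = a·(-0.9063) + b·(-0.4226) = −0.55751.
Apparent dip = arctan|0.55751| = 29.1° (true dip is 42.6°, so apparent ≤ true as expected).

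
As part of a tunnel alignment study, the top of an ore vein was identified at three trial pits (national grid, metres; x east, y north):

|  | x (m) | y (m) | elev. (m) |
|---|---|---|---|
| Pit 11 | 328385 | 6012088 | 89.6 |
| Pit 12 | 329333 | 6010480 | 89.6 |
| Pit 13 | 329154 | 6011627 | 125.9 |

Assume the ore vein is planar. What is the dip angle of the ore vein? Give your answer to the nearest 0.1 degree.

4.8°

Two edge vectors: Pit 11→Pit 12 = (948, -1608, 0), Pit 11→Pit 13 = (769, -461, 36.3).
Normal n = (Pit 11→Pit 12) × (Pit 11→Pit 13) = (-58370.4, -34412.4, 799524).
So ∂z/∂x = −n_x/n_z = 0.07301 and ∂z/∂y = −n_y/n_z = 0.04304.
Gradient magnitude |∇z| = √(a² + b²) = √(0.00533 + 0.00185) = 0.08475.
True dip = arctan(0.08475) = 4.8°, dipping toward WSW (azimuth ≈ 239°).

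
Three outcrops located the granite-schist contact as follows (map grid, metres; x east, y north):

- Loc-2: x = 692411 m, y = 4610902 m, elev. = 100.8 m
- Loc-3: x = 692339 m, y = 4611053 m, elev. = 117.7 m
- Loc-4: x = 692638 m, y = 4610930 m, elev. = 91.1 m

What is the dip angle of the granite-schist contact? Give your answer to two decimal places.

Let the plane be z = a·x + b·y + c.
Loc-3−Loc-2: −72a + 151b = 16.9;  Loc-4−Loc-2: 227a + 28b = −9.7.
Solving gives a = −0.05340, b = 0.08646.
Gradient magnitude |∇z| = √(a² + b²) = √(0.00285 + 0.00748) = 0.10162.
True dip = arctan(0.10162) = 5.80°, dipping toward SSE (azimuth ≈ 148°).

5.80°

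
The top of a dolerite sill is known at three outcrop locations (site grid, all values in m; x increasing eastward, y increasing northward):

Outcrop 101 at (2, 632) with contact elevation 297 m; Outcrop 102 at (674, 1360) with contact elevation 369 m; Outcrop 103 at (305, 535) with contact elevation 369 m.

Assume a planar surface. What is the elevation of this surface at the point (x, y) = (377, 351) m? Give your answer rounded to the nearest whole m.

Let the plane be z = a·x + b·y + c.
Outcrop 102−Outcrop 101: 672a + 728b = 72;  Outcrop 103−Outcrop 101: 303a − 97b = 72.
Solving gives a = 0.20786, b = −0.09297.
Then c = 297 − a·2 − b·632 = 355.34.
At (377, 351): z = 78.4 − 32.6 + 355.34 = 401.1 m.

401 m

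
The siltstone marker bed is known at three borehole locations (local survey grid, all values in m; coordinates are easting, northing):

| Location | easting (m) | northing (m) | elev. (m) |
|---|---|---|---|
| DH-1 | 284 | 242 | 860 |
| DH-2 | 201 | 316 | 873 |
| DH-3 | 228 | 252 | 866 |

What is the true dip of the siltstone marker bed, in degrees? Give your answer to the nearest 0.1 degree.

6.7°

Two edge vectors: DH-1→DH-2 = (-83, 74, 13), DH-1→DH-3 = (-56, 10, 6).
Normal n = (DH-1→DH-2) × (DH-1→DH-3) = (314, -230, 3314).
So ∂z/∂easting = −n_x/n_z = −0.09475 and ∂z/∂northing = −n_y/n_z = 0.06940.
Gradient magnitude |∇z| = √(a² + b²) = √(0.00898 + 0.00482) = 0.11745.
True dip = arctan(0.11745) = 6.7°, dipping toward SE (azimuth ≈ 126°).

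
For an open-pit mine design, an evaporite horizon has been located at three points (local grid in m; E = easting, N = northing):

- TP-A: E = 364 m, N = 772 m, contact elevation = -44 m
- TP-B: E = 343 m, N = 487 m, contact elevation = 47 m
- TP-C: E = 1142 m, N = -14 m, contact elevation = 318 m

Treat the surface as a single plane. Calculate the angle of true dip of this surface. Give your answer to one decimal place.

19.5°

Two edge vectors: TP-A→TP-B = (-21, -285, 91), TP-A→TP-C = (778, -786, 362).
Normal n = (TP-A→TP-B) × (TP-A→TP-C) = (-31644, 78400, 238236).
So ∂z/∂E = −n_x/n_z = 0.13283 and ∂z/∂N = −n_y/n_z = −0.32909.
Gradient magnitude |∇z| = √(a² + b²) = √(0.01764 + 0.10830) = 0.35488.
True dip = arctan(0.35488) = 19.5°, dipping toward NNW (azimuth ≈ 338°).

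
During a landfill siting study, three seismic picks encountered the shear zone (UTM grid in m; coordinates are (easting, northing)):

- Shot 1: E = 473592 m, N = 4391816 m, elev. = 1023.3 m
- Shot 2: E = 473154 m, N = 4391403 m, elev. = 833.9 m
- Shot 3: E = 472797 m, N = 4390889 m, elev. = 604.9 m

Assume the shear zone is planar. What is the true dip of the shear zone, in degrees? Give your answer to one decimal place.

Let the plane be z = a·E + b·N + c.
Shot 2−Shot 1: −438a − 413b = −189.4;  Shot 3−Shot 1: −795a − 927b = −418.4.
Solving gives a = 0.03571, b = 0.42072.
Gradient magnitude |∇z| = √(a² + b²) = √(0.00128 + 0.17701) = 0.42223.
True dip = arctan(0.42223) = 22.9°, dipping toward S (azimuth ≈ 185°).

22.9°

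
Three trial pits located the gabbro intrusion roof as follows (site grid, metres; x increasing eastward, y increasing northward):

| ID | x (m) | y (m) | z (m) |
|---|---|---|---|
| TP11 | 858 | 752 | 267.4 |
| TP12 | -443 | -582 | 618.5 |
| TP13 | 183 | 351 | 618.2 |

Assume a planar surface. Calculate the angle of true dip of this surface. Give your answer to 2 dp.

46.13°

Let the plane be z = a·x + b·y + c.
TP12−TP11: −1301a − 1334b = 351.1;  TP13−TP11: −675a − 401b = 350.8.
Solving gives a = −0.86383, b = 0.57927.
Gradient magnitude |∇z| = √(a² + b²) = √(0.74621 + 0.33555) = 1.04008.
True dip = arctan(1.04008) = 46.13°, dipping toward SE (azimuth ≈ 124°).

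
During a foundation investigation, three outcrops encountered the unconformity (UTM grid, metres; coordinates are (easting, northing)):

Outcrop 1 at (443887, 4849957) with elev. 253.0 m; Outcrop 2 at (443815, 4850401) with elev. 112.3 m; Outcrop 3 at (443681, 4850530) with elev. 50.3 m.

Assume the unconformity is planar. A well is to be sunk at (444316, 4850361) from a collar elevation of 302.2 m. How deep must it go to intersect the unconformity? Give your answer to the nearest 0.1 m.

Two edge vectors: Outcrop 1→Outcrop 2 = (-72, 444, -140.7), Outcrop 1→Outcrop 3 = (-206, 573, -202.7).
Normal n = (Outcrop 1→Outcrop 2) × (Outcrop 1→Outcrop 3) = (-9377.7, 14389.8, 50208).
So ∂z/∂E = −n_x/n_z = 0.186777008 and ∂z/∂N = −n_y/n_z = −0.286603728.
Intercept c from Outcrop 1: 253 − 82907.89 + 1390015.76 = 1307360.87.
At (444316, 4850361): z_contact = 82988.01 − 1390131.55 + 1307360.87 = 217.34 m.
Depth below ground = 302.2 − 217.34 = 84.9 m.

84.9 m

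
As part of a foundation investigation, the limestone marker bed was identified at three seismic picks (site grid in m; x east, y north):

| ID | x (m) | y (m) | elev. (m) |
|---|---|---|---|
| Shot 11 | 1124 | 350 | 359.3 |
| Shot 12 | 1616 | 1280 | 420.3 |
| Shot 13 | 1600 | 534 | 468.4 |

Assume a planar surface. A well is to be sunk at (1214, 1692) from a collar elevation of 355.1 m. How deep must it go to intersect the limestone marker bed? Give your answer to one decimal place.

Let the plane be z = a·x + b·y + c.
Shot 12−Shot 11: 492a + 930b = 61;  Shot 13−Shot 11: 476a + 184b = 109.1.
Solving gives a = 0.256250, b = −0.069973.
Then c = 359.3 − a·1124 − b·350 = 95.77.
At (1214, 1692): z_contact = 311.09 − 118.39 + 95.77 = 288.46 m.
Depth below ground = 355.1 − 288.46 = 66.6 m.

66.6 m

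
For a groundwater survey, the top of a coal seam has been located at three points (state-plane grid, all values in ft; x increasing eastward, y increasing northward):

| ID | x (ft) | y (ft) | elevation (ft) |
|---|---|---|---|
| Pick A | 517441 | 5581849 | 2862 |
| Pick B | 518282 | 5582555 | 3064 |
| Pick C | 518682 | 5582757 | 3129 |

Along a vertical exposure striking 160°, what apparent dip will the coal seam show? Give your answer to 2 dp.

Let the plane be z = a·x + b·y + c.
Pick B−Pick A: 841a + 706b = 202;  Pick C−Pick A: 1241a + 908b = 267.
Solving gives a = 0.04520, b = 0.23227.
Unit vector along 160° is (sin 160°, cos 160°) = (0.3420, -0.9397).
Slope in that direction = a·(0.3420) + b·(-0.9397) = −0.20281.
Apparent dip = arctan|0.20281| = 11.46° (true dip is 13.3°, so apparent ≤ true as expected).

11.46°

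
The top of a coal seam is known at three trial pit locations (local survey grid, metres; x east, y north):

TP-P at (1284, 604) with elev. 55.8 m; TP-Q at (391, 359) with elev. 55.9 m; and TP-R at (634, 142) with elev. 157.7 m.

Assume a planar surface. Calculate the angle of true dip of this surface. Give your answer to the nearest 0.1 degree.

Two edge vectors: TP-P→TP-Q = (-893, -245, 0.1), TP-P→TP-R = (-650, -462, 101.9).
Normal n = (TP-P→TP-Q) × (TP-P→TP-R) = (-24919.3, 90931.7, 253316).
So ∂z/∂x = −n_x/n_z = 0.09837 and ∂z/∂y = −n_y/n_z = −0.35897.
Gradient magnitude |∇z| = √(a² + b²) = √(0.00968 + 0.12886) = 0.37220.
True dip = arctan(0.37220) = 20.4°, dipping toward NNW (azimuth ≈ 345°).

20.4°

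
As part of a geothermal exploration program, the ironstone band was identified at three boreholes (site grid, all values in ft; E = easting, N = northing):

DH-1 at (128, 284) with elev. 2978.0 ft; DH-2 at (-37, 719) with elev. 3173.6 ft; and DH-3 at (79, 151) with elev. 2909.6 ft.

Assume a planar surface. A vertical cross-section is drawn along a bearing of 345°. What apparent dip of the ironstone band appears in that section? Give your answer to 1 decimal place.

23.9°

Two edge vectors: DH-1→DH-2 = (-165, 435, 195.6), DH-1→DH-3 = (-49, -133, -68.4).
Normal n = (DH-1→DH-2) × (DH-1→DH-3) = (-3739.2, -20870.4, 43260).
So ∂z/∂E = −n_x/n_z = 0.08644 and ∂z/∂N = −n_y/n_z = 0.48244.
Unit vector along 345° is (sin 345°, cos 345°) = (-0.2588, 0.9659).
Slope in that direction = a·(-0.2588) + b·(0.9659) = 0.44363.
Apparent dip = arctan|0.44363| = 23.9° (true dip is 26.1°, so apparent ≤ true as expected).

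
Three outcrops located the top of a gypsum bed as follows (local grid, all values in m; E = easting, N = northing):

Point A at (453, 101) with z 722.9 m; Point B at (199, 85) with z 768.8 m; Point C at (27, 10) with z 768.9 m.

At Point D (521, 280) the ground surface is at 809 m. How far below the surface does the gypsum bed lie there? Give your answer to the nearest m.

Let the plane be z = a·E + b·N + c.
Point B−Point A: −254a − 16b = 45.9;  Point C−Point A: −426a − 91b = 46.
Solving gives a = −0.21112, b = 0.48284.
Then c = 722.9 − a·453 − b·101 = 769.77.
At (521, 280): z_contact = −110.0 + 135.2 + 769.77 = 795.0 m.
Depth below ground = 809 − 795.0 = 14 m.

14 m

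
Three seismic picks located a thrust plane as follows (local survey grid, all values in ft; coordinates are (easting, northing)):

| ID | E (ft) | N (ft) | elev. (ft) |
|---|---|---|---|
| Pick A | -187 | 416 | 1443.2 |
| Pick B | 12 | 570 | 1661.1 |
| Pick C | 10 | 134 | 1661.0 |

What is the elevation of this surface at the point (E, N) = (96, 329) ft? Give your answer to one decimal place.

1754.5 ft

Let the plane be z = a·E + b·N + c.
Pick B−Pick A: 199a + 154b = 217.9;  Pick C−Pick A: 197a − 282b = 217.8.
Solving gives a = 1.09870, b = −0.00481.
Then c = 1443.2 − a·-187 − b·416 = 1650.66.
At (96, 329): z = 105.5 − 1.6 + 1650.66 = 1754.5 ft.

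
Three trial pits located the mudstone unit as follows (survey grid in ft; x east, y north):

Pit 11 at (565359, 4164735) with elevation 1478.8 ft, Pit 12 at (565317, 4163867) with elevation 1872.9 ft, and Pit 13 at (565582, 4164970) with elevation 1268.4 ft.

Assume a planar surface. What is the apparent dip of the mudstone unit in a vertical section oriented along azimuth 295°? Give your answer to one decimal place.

14.7°

Two edge vectors: Pit 11→Pit 12 = (-42, -868, 394.1), Pit 11→Pit 13 = (223, 235, -210.4).
Normal n = (Pit 11→Pit 12) × (Pit 11→Pit 13) = (90013.7, 79047.5, 183694).
So ∂z/∂x = −n_x/n_z = −0.49002 and ∂z/∂y = −n_y/n_z = −0.43032.
Unit vector along 295° is (sin 295°, cos 295°) = (-0.9063, 0.4226).
Slope in that direction = a·(-0.9063) + b·(0.4226) = 0.26225.
Apparent dip = arctan|0.26225| = 14.7° (true dip is 33.1°, so apparent ≤ true as expected).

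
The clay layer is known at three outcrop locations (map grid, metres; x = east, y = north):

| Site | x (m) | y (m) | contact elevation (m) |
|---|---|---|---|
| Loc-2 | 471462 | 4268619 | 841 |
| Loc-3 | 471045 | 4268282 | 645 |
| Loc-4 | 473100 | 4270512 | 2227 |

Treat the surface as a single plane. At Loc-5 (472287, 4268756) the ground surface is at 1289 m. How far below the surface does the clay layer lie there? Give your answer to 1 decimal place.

Let the plane be z = a·x + b·y + c.
Loc-3−Loc-2: −417a − 337b = −196;  Loc-4−Loc-2: 1638a + 1893b = 1386.
Solving gives a = −0.404650869, b = 1.082312796.
Then c = 841 − a·471462 − b·4268619 = −4428362.46.
At (472287, 4268756): z_contact = −191111.34 + 4620129.24 − 4428362.46 = 655.44 m.
Depth below ground = 1289 − 655.44 = 633.6 m.

633.6 m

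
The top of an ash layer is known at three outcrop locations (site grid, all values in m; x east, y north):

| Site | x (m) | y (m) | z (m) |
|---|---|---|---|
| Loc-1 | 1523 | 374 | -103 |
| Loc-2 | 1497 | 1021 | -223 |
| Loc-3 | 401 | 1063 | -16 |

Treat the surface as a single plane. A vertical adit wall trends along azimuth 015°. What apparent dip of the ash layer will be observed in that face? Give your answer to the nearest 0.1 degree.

Two edge vectors: Loc-1→Loc-2 = (-26, 647, -120), Loc-1→Loc-3 = (-1122, 689, 87).
Normal n = (Loc-1→Loc-2) × (Loc-1→Loc-3) = (138969, 136902, 708020).
So ∂z/∂x = −n_x/n_z = −0.19628 and ∂z/∂y = −n_y/n_z = −0.19336.
Unit vector along 015° is (sin 15°, cos 15°) = (0.2588, 0.9659).
Slope in that direction = a·(0.2588) + b·(0.9659) = −0.23757.
Apparent dip = arctan|0.23757| = 13.4° (true dip is 15.4°, so apparent ≤ true as expected).

13.4°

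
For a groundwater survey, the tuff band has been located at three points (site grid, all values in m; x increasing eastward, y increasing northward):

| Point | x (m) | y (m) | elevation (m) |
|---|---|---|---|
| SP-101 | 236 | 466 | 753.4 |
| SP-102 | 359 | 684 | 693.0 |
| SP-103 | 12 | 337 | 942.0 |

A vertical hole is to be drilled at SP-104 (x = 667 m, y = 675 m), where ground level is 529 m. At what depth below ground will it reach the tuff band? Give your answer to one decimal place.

Let the plane be z = a·x + b·y + c.
SP-102−SP-101: 123a + 218b = −60.4;  SP-103−SP-101: −224a − 129b = 188.6.
Solving gives a = −1.01087, b = 0.29329.
Then c = 753.4 − a·236 − b·466 = 855.29.
At (667, 675): z_contact = −674.25 + 197.97 + 855.29 = 379.01 m.
Depth below ground = 529 − 379.01 = 150.0 m.

150.0 m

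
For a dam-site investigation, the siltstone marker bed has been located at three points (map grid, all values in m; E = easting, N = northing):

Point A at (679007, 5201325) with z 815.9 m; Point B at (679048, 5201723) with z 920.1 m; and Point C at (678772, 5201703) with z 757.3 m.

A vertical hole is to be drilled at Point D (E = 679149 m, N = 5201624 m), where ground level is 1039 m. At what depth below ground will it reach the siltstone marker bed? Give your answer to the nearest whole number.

81 m

Two edge vectors: Point A→Point B = (41, 398, 104.2), Point A→Point C = (-235, 378, -58.6).
Normal n = (Point A→Point B) × (Point A→Point C) = (-62710.4, -22084.4, 109028).
So ∂z/∂E = −n_x/n_z = 0.57517702 and ∂z/∂N = −n_y/n_z = 0.20255714.
Intercept c from Point A: 815.9 − 390549.22 − 1053565.52 = −1443298.84.
At (679149, 5201624): z_contact = 390630.9 + 1053626.1 − 1443298.84 = 958.1 m.
Depth below ground = 1039 − 958.1 = 81 m.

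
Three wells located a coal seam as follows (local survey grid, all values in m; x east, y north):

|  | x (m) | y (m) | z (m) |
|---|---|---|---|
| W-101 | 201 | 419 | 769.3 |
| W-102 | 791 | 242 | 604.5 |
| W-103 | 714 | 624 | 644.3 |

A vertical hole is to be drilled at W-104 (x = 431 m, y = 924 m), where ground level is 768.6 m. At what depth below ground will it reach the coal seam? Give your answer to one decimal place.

34.3 m

Let the plane be z = a·x + b·y + c.
W-102−W-101: 590a − 177b = −164.8;  W-103−W-101: 513a + 205b = −125.
Solving gives a = −0.26403, b = 0.05097.
Then c = 769.3 − a·201 − b·419 = 801.02.
At (431, 924): z_contact = −113.80 + 47.09 + 801.02 = 734.31 m.
Depth below ground = 768.6 − 734.31 = 34.3 m.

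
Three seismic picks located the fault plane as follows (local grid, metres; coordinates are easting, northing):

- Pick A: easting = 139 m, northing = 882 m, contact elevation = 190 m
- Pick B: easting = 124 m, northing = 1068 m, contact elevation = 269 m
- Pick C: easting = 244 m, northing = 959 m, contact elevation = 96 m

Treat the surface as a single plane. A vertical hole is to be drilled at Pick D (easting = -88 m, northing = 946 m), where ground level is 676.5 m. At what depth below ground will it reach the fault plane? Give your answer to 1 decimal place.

206.6 m

Let the plane be z = a·easting + b·northing + c.
Pick B−Pick A: −15a + 186b = 79;  Pick C−Pick A: 105a + 77b = −94.
Solving gives a = −1.139328, b = 0.332850.
Then c = 190 − a·139 − b·882 = 54.79.
At (-88, 946): z_contact = 100.26 + 314.88 + 54.79 = 469.93 m.
Depth below ground = 676.5 − 469.93 = 206.6 m.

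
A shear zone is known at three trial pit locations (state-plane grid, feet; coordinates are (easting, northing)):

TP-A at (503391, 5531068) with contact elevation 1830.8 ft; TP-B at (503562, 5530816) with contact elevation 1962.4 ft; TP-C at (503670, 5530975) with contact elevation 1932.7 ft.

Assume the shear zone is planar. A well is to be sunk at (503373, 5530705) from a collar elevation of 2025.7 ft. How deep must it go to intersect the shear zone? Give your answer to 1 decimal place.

70.6 ft

Two edge vectors: TP-A→TP-B = (171, -252, 131.6), TP-A→TP-C = (279, -93, 101.9).
Normal n = (TP-A→TP-B) × (TP-A→TP-C) = (-13440, 19291.5, 54405).
So ∂z/∂E = −n_x/n_z = 0.247036118 and ∂z/∂N = −n_y/n_z = −0.354590571.
Intercept c from TP-A: 1830.8 − 124355.76 + 1961264.56 = 1838739.60.
At (503373, 5530705): z_contact = 124351.31 − 1961135.84 + 1838739.60 = 1955.07 ft.
Depth below ground = 2025.7 − 1955.07 = 70.6 ft.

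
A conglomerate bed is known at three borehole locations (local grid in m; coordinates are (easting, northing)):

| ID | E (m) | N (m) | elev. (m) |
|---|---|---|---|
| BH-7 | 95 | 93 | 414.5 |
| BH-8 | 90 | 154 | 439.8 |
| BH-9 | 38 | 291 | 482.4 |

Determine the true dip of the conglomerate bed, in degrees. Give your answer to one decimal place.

Two edge vectors: BH-7→BH-8 = (-5, 61, 25.3), BH-7→BH-9 = (-57, 198, 67.9).
Normal n = (BH-7→BH-8) × (BH-7→BH-9) = (-867.5, -1102.6, 2487).
So ∂z/∂E = −n_x/n_z = 0.34881 and ∂z/∂N = −n_y/n_z = 0.44335.
Gradient magnitude |∇z| = √(a² + b²) = √(0.12167 + 0.19656) = 0.56412.
True dip = arctan(0.56412) = 29.4°, dipping toward SW (azimuth ≈ 218°).

29.4°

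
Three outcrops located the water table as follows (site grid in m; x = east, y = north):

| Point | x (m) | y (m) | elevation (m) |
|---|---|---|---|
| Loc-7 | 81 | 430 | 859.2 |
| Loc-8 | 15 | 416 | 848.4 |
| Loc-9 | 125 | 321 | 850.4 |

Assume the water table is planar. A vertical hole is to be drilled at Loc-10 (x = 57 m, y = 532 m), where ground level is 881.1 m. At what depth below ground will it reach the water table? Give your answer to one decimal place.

11.3 m

Let the plane be z = a·x + b·y + c.
Loc-8−Loc-7: −66a − 14b = −10.8;  Loc-9−Loc-7: 44a − 109b = −8.8.
Solving gives a = 0.13496, b = 0.13521.
Then c = 859.2 − a·81 − b·430 = 790.13.
At (57, 532): z_contact = 7.69 + 71.93 + 790.13 = 869.75 m.
Depth below ground = 881.1 − 869.75 = 11.3 m.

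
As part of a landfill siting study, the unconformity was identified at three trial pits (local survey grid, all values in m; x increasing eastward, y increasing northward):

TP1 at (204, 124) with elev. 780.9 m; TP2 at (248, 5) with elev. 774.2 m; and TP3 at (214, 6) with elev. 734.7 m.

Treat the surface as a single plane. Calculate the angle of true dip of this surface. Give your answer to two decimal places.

51.88°

Let the plane be z = a·x + b·y + c.
TP2−TP1: 44a − 119b = −6.7;  TP3−TP1: 10a − 118b = −46.2.
Solving gives a = 1.17621, b = 0.49120.
Gradient magnitude |∇z| = √(a² + b²) = √(1.38347 + 0.24128) = 1.27466.
True dip = arctan(1.27466) = 51.88°, dipping toward WSW (azimuth ≈ 247°).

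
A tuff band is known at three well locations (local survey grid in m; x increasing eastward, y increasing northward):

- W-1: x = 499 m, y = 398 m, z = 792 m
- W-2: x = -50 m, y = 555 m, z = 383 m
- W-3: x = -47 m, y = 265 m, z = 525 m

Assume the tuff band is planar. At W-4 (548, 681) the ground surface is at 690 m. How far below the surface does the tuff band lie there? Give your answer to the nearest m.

Two edge vectors: W-1→W-2 = (-549, 157, -409), W-1→W-3 = (-546, -133, -267).
Normal n = (W-1→W-2) × (W-1→W-3) = (-96316, 76731, 158739).
So ∂z/∂x = −n_x/n_z = 0.60676 and ∂z/∂y = −n_y/n_z = −0.48338.
Intercept c from W-1: 792 − 302.77 + 192.38 = 681.61.
At (548, 681): z_contact = 332.5 − 329.2 + 681.61 = 684.9 m.
Depth below ground = 690 − 684.9 = 5 m.

5 m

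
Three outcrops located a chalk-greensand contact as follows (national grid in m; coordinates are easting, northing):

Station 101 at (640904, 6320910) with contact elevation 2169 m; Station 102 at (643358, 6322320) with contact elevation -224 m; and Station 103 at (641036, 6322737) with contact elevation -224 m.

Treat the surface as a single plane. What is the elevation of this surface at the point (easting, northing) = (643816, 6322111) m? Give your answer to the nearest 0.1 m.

Two edge vectors: Station 101→Station 102 = (2454, 1410, -2393), Station 101→Station 103 = (132, 1827, -2393).
Normal n = (Station 101→Station 102) × (Station 101→Station 103) = (997881, 5556546, 4297338).
So ∂z/∂easting = −n_x/n_z = −0.232209102 and ∂z/∂northing = −n_y/n_z = −1.293020470.
Intercept c from Station 101: 2169 + 148823.74 + 8173066.02 = 8324058.76.
At (643816, 6322111): z = −149499.9 − 8174618.9 + 8324058.76 = -60.1 m.

-60.1 m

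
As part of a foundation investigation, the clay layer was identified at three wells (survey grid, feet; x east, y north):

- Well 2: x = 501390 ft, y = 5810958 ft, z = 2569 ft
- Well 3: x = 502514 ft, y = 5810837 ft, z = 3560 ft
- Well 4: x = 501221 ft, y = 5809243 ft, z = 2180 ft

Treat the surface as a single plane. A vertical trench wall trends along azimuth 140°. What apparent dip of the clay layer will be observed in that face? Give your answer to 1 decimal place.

25.2°

Let the plane be z = a·x + b·y + c.
Well 3−Well 2: 1124a − 121b = 991;  Well 4−Well 2: −169a − 1715b = −389.
Solving gives a = 0.89658, b = 0.13847.
Unit vector along 140° is (sin 140°, cos 140°) = (0.6428, -0.7660).
Slope in that direction = a·(0.6428) + b·(-0.7660) = 0.47023.
Apparent dip = arctan|0.47023| = 25.2° (true dip is 42.2°, so apparent ≤ true as expected).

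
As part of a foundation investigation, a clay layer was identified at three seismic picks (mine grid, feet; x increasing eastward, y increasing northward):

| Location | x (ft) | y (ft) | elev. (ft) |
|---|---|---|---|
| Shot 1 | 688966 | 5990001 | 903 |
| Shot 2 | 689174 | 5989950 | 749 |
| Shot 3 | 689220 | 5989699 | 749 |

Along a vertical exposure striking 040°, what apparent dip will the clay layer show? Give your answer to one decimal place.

Let the plane be z = a·x + b·y + c.
Shot 2−Shot 1: 208a − 51b = −154;  Shot 3−Shot 1: 254a − 302b = −154.
Solving gives a = −0.77522, b = −0.14207.
Unit vector along 040° is (sin 40°, cos 40°) = (0.6428, 0.7660).
Slope in that direction = a·(0.6428) + b·(0.7660) = −0.60714.
Apparent dip = arctan|0.60714| = 31.3° (true dip is 38.2°, so apparent ≤ true as expected).

31.3°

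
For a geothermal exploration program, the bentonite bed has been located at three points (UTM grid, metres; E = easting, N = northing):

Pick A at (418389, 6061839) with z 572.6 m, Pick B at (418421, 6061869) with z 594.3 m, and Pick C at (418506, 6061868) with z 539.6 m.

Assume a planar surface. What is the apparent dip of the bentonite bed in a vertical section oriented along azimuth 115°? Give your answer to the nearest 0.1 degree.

Two edge vectors: Pick A→Pick B = (32, 30, 21.7), Pick A→Pick C = (117, 29, -33).
Normal n = (Pick A→Pick B) × (Pick A→Pick C) = (-1619.3, 3594.9, -2582).
So ∂z/∂E = −n_x/n_z = −0.62715 and ∂z/∂N = −n_y/n_z = 1.39229.
Unit vector along 115° is (sin 115°, cos 115°) = (0.9063, -0.4226).
Slope in that direction = a·(0.9063) + b·(-0.4226) = −1.15680.
Apparent dip = arctan|1.15680| = 49.2° (true dip is 56.8°, so apparent ≤ true as expected).

49.2°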